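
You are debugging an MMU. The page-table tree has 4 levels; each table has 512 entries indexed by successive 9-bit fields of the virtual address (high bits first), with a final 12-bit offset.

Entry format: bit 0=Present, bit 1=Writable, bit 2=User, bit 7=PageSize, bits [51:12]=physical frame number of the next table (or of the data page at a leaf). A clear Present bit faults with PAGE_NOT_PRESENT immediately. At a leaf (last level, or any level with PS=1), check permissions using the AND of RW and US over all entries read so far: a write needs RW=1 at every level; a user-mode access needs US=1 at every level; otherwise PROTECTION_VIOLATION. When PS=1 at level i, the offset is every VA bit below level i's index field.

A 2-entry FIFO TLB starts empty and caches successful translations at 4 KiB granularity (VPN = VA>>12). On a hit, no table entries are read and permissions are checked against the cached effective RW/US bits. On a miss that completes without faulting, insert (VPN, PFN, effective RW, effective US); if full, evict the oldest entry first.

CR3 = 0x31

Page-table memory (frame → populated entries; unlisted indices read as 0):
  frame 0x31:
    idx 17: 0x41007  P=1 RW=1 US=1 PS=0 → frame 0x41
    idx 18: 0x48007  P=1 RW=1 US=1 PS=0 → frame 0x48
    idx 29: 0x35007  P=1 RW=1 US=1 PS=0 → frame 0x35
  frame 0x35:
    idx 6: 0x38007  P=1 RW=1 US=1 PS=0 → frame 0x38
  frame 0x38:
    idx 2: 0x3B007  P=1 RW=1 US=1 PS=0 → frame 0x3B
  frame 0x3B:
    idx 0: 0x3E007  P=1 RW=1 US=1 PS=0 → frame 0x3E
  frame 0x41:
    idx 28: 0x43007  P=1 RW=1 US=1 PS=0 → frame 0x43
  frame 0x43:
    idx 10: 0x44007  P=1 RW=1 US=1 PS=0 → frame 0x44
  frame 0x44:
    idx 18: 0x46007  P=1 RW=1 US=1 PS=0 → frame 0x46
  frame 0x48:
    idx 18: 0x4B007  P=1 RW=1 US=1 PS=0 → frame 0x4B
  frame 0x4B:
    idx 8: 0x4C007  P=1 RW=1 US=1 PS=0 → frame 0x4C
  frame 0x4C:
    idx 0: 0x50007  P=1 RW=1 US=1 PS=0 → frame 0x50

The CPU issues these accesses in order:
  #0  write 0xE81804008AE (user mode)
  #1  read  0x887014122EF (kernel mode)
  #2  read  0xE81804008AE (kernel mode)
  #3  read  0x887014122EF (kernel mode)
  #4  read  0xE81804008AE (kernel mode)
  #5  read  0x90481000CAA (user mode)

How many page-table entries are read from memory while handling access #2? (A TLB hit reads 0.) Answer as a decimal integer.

Trace:
#0 VA=0xE81804008AE (w,user):
  lvl0: tbl 0x31, slot 29 ⇒ 0x35007 (P1/RW1/US1/PS0)
  lvl1: tbl 0x35, slot 6 ⇒ 0x38007 (P1/RW1/US1/PS0)
  lvl2: tbl 0x38, slot 2 ⇒ 0x3B007 (P1/RW1/US1/PS0)
  lvl3: tbl 0x3B, slot 0 ⇒ 0x3E007 (P1/RW1/US1/PS0)
  ✓ 0x3E8AE  — 4 lookups
#1 VA=0x887014122EF (r,kernel):
  lvl0: tbl 0x31, slot 17 ⇒ 0x41007 (P1/RW1/US1/PS0)
  lvl1: tbl 0x41, slot 28 ⇒ 0x43007 (P1/RW1/US1/PS0)
  lvl2: tbl 0x43, slot 10 ⇒ 0x44007 (P1/RW1/US1/PS0)
  lvl3: tbl 0x44, slot 18 ⇒ 0x46007 (P1/RW1/US1/PS0)
  ✓ 0x462EF  — 4 lookups
#2 VA=0xE81804008AE (r,kernel):
  TLB hit vpn=0xE8180400 → PA=0x3E8AE
#3 VA=0x887014122EF (r,kernel):
  TLB hit vpn=0x88701412 → PA=0x462EF
#4 VA=0xE81804008AE (r,kernel):
  TLB hit vpn=0xE8180400 → PA=0x3E8AE
#5 VA=0x90481000CAA (r,user):
  lvl0: tbl 0x31, slot 18 ⇒ 0x48007 (P1/RW1/US1/PS0)
  lvl1: tbl 0x48, slot 18 ⇒ 0x4B007 (P1/RW1/US1/PS0)
  lvl2: tbl 0x4B, slot 8 ⇒ 0x4C007 (P1/RW1/US1/PS0)
  lvl3: tbl 0x4C, slot 0 ⇒ 0x50007 (P1/RW1/US1/PS0)
  ✓ 0x50CAA  — 4 lookups

Entries read for #2: 0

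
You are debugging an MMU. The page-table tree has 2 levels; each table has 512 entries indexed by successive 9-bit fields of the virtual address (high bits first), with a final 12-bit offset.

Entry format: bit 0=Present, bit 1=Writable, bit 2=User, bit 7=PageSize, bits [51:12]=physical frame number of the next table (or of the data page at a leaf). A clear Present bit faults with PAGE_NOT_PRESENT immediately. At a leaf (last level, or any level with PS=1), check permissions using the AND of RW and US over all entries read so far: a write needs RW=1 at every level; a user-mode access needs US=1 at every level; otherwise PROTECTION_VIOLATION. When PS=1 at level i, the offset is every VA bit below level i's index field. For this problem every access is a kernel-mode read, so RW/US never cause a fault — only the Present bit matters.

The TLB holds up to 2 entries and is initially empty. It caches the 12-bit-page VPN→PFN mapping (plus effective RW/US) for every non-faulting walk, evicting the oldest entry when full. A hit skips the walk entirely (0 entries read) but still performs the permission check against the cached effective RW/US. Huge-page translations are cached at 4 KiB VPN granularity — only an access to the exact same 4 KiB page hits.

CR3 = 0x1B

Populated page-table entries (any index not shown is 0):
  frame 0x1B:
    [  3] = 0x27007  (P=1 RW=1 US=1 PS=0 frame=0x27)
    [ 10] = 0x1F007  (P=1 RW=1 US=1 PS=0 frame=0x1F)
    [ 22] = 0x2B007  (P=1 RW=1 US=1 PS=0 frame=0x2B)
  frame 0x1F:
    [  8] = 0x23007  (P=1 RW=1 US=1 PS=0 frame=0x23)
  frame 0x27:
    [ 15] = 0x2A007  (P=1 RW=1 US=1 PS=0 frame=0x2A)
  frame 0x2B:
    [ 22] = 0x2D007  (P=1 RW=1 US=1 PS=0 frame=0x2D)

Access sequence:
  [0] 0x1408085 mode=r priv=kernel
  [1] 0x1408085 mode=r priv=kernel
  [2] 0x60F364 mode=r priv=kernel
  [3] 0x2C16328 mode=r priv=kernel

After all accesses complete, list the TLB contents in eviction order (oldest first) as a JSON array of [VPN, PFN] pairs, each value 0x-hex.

Per-access translation:
#0 VA=0x1408085 (r,kernel):
  L0 @0x1B[10] → 0x1F007  P=1,RW=1,US=1,PS=0
  L1 @0x1F[8] → 0x23007  P=1,RW=1,US=1,PS=0
  → PA=0x23085  (2 entries read)
#1 VA=0x1408085 (r,kernel):
  TLB hit vpn=0x1408 → PA=0x23085
#2 VA=0x60F364 (r,kernel):
  L0 @0x1B[3] → 0x27007  P=1,RW=1,US=1,PS=0
  L1 @0x27[15] → 0x2A007  P=1,RW=1,US=1,PS=0
  → PA=0x2A364  (2 entries read)
#3 VA=0x2C16328 (r,kernel):
  L0 @0x1B[22] → 0x2B007  P=1,RW=1,US=1,PS=0
  L1 @0x2B[22] → 0x2D007  P=1,RW=1,US=1,PS=0
  → PA=0x2D328  (2 entries read)

TLB: [["0x60F", "0x2A"], ["0x2C16", "0x2D"]]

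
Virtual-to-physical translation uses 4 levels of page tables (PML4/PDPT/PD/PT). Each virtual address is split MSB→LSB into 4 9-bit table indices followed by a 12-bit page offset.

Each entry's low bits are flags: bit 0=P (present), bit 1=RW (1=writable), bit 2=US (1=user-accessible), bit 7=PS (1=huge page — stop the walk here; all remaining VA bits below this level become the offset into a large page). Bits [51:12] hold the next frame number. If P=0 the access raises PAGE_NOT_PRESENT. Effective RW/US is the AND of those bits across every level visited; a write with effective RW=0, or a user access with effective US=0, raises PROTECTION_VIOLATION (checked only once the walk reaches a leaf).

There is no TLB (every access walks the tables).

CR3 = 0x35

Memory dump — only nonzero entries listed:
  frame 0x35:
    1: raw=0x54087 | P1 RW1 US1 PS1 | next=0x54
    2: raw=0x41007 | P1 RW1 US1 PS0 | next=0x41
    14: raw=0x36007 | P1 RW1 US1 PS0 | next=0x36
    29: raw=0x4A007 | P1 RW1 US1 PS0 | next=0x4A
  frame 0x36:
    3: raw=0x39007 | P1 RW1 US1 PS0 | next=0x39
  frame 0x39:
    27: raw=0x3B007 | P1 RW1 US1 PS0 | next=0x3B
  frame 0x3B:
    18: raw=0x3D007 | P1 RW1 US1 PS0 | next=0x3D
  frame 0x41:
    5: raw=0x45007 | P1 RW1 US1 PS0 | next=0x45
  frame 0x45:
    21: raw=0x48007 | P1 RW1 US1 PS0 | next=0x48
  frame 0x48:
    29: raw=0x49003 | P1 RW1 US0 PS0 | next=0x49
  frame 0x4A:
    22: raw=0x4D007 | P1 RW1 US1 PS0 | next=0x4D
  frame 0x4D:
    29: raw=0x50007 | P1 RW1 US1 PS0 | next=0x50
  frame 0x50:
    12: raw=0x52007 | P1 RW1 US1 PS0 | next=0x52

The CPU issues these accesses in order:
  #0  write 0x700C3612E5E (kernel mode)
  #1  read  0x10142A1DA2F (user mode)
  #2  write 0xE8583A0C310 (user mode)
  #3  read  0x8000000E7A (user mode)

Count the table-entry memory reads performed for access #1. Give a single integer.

Trace:
#0 VA=0x700C3612E5E (w,kernel):
  lvl0: tbl 0x35, slot 14 ⇒ 0x36007 (P1/RW1/US1/PS0)
  lvl1: tbl 0x36, slot 3 ⇒ 0x39007 (P1/RW1/US1/PS0)
  lvl2: tbl 0x39, slot 27 ⇒ 0x3B007 (P1/RW1/US1/PS0)
  lvl3: tbl 0x3B, slot 18 ⇒ 0x3D007 (P1/RW1/US1/PS0)
  ✓ 0x3DE5E  — 4 lookups
#1 VA=0x10142A1DA2F (r,user):
  lvl0: tbl 0x35, slot 2 ⇒ 0x41007 (P1/RW1/US1/PS0)
  lvl1: tbl 0x41, slot 5 ⇒ 0x45007 (P1/RW1/US1/PS0)
  lvl2: tbl 0x45, slot 21 ⇒ 0x48007 (P1/RW1/US1/PS0)
  lvl3: tbl 0x48, slot 29 ⇒ 0x49003 (P1/RW1/US0/PS0)
  ⇒ fault: PROTECTION_VIOLATION  — 4 lookups
#2 VA=0xE8583A0C310 (w,user):
  lvl0: tbl 0x35, slot 29 ⇒ 0x4A007 (P1/RW1/US1/PS0)
  lvl1: tbl 0x4A, slot 22 ⇒ 0x4D007 (P1/RW1/US1/PS0)
  lvl2: tbl 0x4D, slot 29 ⇒ 0x50007 (P1/RW1/US1/PS0)
  lvl3: tbl 0x50, slot 12 ⇒ 0x52007 (P1/RW1/US1/PS0)
  ✓ 0x52310  — 4 lookups
#3 VA=0x8000000E7A (r,user):
  lvl0: tbl 0x35, slot 1 ⇒ 0x54087 (P1/RW1/US1/PS1)
  ✓ 0x54E7A (huge @L0)  — 1 lookups

Entries read for #1: 4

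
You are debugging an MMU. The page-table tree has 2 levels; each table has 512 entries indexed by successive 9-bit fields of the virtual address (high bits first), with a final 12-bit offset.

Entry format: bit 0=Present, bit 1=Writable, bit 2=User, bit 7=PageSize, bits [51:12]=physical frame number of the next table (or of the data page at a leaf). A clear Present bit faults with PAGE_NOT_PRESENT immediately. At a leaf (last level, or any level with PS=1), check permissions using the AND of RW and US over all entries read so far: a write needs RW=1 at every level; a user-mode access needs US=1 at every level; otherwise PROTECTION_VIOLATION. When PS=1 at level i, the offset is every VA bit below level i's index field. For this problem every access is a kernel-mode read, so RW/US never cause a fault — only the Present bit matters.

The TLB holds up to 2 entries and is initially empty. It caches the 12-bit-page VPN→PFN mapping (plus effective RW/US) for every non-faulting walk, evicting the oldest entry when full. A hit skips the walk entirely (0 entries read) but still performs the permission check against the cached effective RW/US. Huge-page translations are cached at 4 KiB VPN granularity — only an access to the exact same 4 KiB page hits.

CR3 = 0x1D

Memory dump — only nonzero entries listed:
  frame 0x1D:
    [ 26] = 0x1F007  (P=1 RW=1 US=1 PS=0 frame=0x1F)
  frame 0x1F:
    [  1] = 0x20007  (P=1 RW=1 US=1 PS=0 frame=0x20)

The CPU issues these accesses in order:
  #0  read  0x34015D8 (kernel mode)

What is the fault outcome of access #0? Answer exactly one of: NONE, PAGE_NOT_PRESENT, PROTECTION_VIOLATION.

Per-access translation:
#0 VA=0x34015D8 (r,kernel):
  L0: frame=0x1D idx=26 entry=0x1F007 [P=1 RW=1 US=1 PS=0]
  L1: frame=0x1F idx=1 entry=0x20007 [P=1 RW=1 US=1 PS=0]
  → PA=0x205D8  (2 entries read)

Access #0 fault: NONE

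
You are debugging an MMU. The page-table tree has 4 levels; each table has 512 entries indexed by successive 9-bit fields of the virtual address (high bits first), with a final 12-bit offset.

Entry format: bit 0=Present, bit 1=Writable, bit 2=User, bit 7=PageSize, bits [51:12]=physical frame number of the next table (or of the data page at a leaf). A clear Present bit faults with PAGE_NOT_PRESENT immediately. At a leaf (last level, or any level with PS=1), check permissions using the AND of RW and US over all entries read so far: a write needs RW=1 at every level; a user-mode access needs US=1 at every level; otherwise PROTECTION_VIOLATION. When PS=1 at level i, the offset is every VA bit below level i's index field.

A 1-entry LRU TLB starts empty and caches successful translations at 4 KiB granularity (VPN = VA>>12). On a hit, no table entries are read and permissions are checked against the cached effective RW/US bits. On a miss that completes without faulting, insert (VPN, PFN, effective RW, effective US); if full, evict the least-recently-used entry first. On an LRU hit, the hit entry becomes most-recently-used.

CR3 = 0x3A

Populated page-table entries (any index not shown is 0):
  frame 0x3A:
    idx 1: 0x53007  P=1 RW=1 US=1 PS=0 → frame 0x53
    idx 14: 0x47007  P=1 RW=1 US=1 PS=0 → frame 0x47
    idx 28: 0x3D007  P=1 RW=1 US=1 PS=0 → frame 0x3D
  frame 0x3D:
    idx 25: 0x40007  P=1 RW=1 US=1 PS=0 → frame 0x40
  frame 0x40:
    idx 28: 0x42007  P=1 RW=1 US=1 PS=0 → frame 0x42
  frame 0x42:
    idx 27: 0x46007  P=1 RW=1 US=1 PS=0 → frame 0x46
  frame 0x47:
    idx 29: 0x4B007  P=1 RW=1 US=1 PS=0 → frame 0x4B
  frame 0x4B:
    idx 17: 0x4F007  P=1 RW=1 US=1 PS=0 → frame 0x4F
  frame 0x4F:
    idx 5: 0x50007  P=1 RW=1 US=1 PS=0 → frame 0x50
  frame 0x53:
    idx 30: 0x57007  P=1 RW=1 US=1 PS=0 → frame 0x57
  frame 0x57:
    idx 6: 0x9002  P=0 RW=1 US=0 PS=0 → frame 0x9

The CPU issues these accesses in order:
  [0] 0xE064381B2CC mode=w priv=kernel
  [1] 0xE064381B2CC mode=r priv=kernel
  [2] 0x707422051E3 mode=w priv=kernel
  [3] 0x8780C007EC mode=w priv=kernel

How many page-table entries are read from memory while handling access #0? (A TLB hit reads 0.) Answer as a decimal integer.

Walk each access:
#0 VA=0xE064381B2CC (w,kernel):
  [0] read 0x3A idx=28: raw=0x3D007 flags P=1 W=1 U=1 S=0
  [1] read 0x3D idx=25: raw=0x40007 flags P=1 W=1 U=1 S=0
  [2] read 0x40 idx=28: raw=0x42007 flags P=1 W=1 U=1 S=0
  [3] read 0x42 idx=27: raw=0x46007 flags P=1 W=1 U=1 S=0
  ✓ 0x462CC  — 4 lookups
#1 VA=0xE064381B2CC (r,kernel):
  TLB hit vpn=0xE064381B → PA=0x462CC
#2 VA=0x707422051E3 (w,kernel):
  [0] read 0x3A idx=14: raw=0x47007 flags P=1 W=1 U=1 S=0
  [1] read 0x47 idx=29: raw=0x4B007 flags P=1 W=1 U=1 S=0
  [2] read 0x4B idx=17: raw=0x4F007 flags P=1 W=1 U=1 S=0
  [3] read 0x4F idx=5: raw=0x50007 flags P=1 W=1 U=1 S=0
  ✓ 0x501E3  — 4 lookups
#3 VA=0x8780C007EC (w,kernel):
  [0] read 0x3A idx=1: raw=0x53007 flags P=1 W=1 U=1 S=0
  [1] read 0x53 idx=30: raw=0x57007 flags P=1 W=1 U=1 S=0
  [2] read 0x57 idx=6: raw=0x9002 flags P=0 W=1 U=0 S=0
  ⇒ fault: PAGE_NOT_PRESENT  — 3 lookups

Entries read for #0: 4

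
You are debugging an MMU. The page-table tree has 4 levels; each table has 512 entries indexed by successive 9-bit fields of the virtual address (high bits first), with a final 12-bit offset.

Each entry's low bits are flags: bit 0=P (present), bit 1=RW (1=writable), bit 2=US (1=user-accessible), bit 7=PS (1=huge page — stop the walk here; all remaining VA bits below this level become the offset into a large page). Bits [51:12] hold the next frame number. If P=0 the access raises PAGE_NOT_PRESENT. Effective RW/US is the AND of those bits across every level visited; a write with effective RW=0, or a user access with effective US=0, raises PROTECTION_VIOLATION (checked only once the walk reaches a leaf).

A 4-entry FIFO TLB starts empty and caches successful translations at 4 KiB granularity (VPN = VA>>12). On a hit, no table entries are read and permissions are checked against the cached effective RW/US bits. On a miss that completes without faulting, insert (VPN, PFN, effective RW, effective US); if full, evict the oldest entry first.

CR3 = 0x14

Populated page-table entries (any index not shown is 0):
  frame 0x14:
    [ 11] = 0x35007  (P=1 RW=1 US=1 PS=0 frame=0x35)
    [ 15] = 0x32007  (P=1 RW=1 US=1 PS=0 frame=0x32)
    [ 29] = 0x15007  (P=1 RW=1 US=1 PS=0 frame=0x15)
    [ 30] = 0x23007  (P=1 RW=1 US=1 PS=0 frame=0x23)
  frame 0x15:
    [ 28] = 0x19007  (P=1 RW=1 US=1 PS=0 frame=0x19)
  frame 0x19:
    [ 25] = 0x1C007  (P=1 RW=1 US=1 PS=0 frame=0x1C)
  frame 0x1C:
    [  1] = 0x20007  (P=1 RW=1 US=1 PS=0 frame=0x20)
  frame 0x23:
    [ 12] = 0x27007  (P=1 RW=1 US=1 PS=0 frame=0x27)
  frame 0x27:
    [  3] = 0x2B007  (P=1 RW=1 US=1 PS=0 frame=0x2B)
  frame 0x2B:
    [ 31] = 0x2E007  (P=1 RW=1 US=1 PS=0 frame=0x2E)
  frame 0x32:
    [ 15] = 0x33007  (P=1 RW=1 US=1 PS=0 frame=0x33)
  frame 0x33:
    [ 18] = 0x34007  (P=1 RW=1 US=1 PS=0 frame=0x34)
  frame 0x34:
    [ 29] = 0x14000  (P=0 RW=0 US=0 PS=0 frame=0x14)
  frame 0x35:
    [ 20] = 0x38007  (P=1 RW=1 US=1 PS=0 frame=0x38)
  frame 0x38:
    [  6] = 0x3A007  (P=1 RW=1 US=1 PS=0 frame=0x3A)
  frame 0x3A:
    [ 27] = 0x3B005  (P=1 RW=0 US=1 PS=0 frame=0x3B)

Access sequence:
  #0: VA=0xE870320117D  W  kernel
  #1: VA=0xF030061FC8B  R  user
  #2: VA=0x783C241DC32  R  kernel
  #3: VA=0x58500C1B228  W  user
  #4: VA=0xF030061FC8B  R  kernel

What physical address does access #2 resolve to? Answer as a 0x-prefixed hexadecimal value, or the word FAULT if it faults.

Per-access translation:
#0 VA=0xE870320117D (w,kernel):
  lvl0: tbl 0x14, slot 29 ⇒ 0x15007 (P1/RW1/US1/PS0)
  lvl1: tbl 0x15, slot 28 ⇒ 0x19007 (P1/RW1/US1/PS0)
  lvl2: tbl 0x19, slot 25 ⇒ 0x1C007 (P1/RW1/US1/PS0)
  lvl3: tbl 0x1C, slot 1 ⇒ 0x20007 (P1/RW1/US1/PS0)
  → PA=0x2017D  (4 entries read)
#1 VA=0xF030061FC8B (r,user):
  lvl0: tbl 0x14, slot 30 ⇒ 0x23007 (P1/RW1/US1/PS0)
  lvl1: tbl 0x23, slot 12 ⇒ 0x27007 (P1/RW1/US1/PS0)
  lvl2: tbl 0x27, slot 3 ⇒ 0x2B007 (P1/RW1/US1/PS0)
  lvl3: tbl 0x2B, slot 31 ⇒ 0x2E007 (P1/RW1/US1/PS0)
  → PA=0x2EC8B  (4 entries read)
#2 VA=0x783C241DC32 (r,kernel):
  lvl0: tbl 0x14, slot 15 ⇒ 0x32007 (P1/RW1/US1/PS0)
  lvl1: tbl 0x32, slot 15 ⇒ 0x33007 (P1/RW1/US1/PS0)
  lvl2: tbl 0x33, slot 18 ⇒ 0x34007 (P1/RW1/US1/PS0)
  lvl3: tbl 0x34, slot 29 ⇒ 0x14000 (P0/RW0/US0/PS0)
  → PAGE_NOT_PRESENT  (4 entries read)
#3 VA=0x58500C1B228 (w,user):
  lvl0: tbl 0x14, slot 11 ⇒ 0x35007 (P1/RW1/US1/PS0)
  lvl1: tbl 0x35, slot 20 ⇒ 0x38007 (P1/RW1/US1/PS0)
  lvl2: tbl 0x38, slot 6 ⇒ 0x3A007 (P1/RW1/US1/PS0)
  lvl3: tbl 0x3A, slot 27 ⇒ 0x3B005 (P1/RW0/US1/PS0)
  → PROTECTION_VIOLATION  (4 entries read)
#4 VA=0xF030061FC8B (r,kernel):
  TLB hit vpn=0xF030061F → PA=0x2EC8B

Access #2 PA: FAULT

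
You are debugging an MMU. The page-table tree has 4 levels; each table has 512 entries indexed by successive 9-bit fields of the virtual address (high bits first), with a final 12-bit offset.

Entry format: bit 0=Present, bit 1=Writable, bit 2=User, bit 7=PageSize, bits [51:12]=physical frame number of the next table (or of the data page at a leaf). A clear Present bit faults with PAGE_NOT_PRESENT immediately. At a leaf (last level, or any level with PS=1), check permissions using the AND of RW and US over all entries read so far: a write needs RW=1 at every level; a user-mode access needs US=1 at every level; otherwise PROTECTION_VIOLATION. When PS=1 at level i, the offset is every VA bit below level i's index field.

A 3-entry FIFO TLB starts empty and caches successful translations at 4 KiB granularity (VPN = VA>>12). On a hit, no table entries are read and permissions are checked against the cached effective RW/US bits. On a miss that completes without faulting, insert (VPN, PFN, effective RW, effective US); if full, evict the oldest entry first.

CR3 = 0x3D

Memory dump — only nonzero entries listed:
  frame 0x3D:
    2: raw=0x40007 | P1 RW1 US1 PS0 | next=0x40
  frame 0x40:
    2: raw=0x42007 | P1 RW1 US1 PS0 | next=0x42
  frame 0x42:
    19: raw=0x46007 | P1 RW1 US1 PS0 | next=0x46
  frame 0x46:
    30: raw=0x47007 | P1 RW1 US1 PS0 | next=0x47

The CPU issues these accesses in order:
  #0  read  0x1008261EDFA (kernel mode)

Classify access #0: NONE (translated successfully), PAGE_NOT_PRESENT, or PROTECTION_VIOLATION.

Per-access translation:
#0 VA=0x1008261EDFA (r,kernel):
  [0] read 0x3D idx=2: raw=0x40007 flags P=1 W=1 U=1 S=0
  [1] read 0x40 idx=2: raw=0x42007 flags P=1 W=1 U=1 S=0
  [2] read 0x42 idx=19: raw=0x46007 flags P=1 W=1 U=1 S=0
  [3] read 0x46 idx=30: raw=0x47007 flags P=1 W=1 U=1 S=0
  ⇒ phys 0x47DFA  [4 reads]

Access #0 fault: NONE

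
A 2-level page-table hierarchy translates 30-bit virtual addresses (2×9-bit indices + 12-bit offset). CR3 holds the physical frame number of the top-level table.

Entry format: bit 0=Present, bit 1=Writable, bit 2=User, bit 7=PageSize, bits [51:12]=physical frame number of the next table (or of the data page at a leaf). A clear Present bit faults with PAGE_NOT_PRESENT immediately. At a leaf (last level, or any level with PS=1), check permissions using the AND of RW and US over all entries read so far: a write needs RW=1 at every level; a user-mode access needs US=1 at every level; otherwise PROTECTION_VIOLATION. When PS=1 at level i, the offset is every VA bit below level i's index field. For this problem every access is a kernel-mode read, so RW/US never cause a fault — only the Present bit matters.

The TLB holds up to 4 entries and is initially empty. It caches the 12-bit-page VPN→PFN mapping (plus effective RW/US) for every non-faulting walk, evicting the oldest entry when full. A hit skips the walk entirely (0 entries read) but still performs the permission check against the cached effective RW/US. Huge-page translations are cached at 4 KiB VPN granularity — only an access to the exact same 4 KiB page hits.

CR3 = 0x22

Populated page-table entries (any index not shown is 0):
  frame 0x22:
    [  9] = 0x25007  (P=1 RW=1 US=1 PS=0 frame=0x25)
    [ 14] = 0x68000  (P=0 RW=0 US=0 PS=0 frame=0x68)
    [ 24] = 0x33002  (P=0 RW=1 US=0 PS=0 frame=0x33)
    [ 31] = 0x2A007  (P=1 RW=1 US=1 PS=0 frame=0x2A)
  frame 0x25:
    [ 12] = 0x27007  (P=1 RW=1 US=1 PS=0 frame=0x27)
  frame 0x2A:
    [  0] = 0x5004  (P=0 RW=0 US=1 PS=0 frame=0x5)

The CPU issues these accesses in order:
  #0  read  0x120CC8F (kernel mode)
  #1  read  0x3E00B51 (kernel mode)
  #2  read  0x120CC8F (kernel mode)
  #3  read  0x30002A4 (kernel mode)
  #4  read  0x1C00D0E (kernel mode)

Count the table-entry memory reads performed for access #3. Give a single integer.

Walk each access:
#0 VA=0x120CC8F (r,kernel):
  lvl0: tbl 0x22, slot 9 ⇒ 0x25007 (P1/RW1/US1/PS0)
  lvl1: tbl 0x25, slot 12 ⇒ 0x27007 (P1/RW1/US1/PS0)
  → PA=0x27C8F  (2 entries read)
#1 VA=0x3E00B51 (r,kernel):
  lvl0: tbl 0x22, slot 31 ⇒ 0x2A007 (P1/RW1/US1/PS0)
  lvl1: tbl 0x2A, slot 0 ⇒ 0x5004 (P0/RW0/US1/PS0)
  ⇒ fault: PAGE_NOT_PRESENT  — 2 lookups
#2 VA=0x120CC8F (r,kernel):
  TLB hit vpn=0x120C → PA=0x27C8F
#3 VA=0x30002A4 (r,kernel):
  lvl0: tbl 0x22, slot 24 ⇒ 0x33002 (P0/RW1/US0/PS0)
  ⇒ fault: PAGE_NOT_PRESENT  — 1 lookups
#4 VA=0x1C00D0E (r,kernel):
  lvl0: tbl 0x22, slot 14 ⇒ 0x68000 (P0/RW0/US0/PS0)
  ⇒ fault: PAGE_NOT_PRESENT  — 1 lookups

Entries read for #3: 1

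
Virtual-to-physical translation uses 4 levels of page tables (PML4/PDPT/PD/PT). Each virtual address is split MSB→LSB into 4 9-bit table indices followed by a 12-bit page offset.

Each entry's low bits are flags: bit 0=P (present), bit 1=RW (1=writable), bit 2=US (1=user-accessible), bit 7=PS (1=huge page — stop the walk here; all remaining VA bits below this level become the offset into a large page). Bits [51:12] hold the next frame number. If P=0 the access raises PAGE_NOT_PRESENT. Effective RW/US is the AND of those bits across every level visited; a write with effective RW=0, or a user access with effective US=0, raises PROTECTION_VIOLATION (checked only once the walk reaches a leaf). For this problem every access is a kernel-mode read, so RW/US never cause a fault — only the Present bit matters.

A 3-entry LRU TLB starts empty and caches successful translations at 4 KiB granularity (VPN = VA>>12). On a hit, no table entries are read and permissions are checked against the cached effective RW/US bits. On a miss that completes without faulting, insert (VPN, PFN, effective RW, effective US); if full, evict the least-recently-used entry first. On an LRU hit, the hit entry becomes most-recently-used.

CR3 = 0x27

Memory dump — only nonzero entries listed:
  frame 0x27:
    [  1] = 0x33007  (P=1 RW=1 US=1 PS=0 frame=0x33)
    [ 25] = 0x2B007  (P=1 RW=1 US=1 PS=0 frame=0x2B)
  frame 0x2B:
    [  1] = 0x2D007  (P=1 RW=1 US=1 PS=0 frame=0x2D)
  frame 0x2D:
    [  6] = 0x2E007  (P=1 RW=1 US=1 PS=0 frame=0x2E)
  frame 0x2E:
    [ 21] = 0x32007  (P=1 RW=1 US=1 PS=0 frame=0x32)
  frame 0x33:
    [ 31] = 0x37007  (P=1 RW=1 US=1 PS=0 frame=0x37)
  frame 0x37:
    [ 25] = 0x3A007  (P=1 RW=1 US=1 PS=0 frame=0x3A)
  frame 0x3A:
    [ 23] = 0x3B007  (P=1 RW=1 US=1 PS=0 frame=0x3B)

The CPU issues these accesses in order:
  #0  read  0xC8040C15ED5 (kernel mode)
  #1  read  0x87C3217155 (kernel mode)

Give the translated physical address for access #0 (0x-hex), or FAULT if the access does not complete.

Per-access translation:
#0 VA=0xC8040C15ED5 (r,kernel):
  lvl0: tbl 0x27, slot 25 ⇒ 0x2B007 (P1/RW1/US1/PS0)
  lvl1: tbl 0x2B, slot 1 ⇒ 0x2D007 (P1/RW1/US1/PS0)
  lvl2: tbl 0x2D, slot 6 ⇒ 0x2E007 (P1/RW1/US1/PS0)
  lvl3: tbl 0x2E, slot 21 ⇒ 0x32007 (P1/RW1/US1/PS0)
  → PA=0x32ED5  (4 entries read)
#1 VA=0x87C3217155 (r,kernel):
  lvl0: tbl 0x27, slot 1 ⇒ 0x33007 (P1/RW1/US1/PS0)
  lvl1: tbl 0x33, slot 31 ⇒ 0x37007 (P1/RW1/US1/PS0)
  lvl2: tbl 0x37, slot 25 ⇒ 0x3A007 (P1/RW1/US1/PS0)
  lvl3: tbl 0x3A, slot 23 ⇒ 0x3B007 (P1/RW1/US1/PS0)
  → PA=0x3B155  (4 entries read)

Access #0 PA: 0x32ED5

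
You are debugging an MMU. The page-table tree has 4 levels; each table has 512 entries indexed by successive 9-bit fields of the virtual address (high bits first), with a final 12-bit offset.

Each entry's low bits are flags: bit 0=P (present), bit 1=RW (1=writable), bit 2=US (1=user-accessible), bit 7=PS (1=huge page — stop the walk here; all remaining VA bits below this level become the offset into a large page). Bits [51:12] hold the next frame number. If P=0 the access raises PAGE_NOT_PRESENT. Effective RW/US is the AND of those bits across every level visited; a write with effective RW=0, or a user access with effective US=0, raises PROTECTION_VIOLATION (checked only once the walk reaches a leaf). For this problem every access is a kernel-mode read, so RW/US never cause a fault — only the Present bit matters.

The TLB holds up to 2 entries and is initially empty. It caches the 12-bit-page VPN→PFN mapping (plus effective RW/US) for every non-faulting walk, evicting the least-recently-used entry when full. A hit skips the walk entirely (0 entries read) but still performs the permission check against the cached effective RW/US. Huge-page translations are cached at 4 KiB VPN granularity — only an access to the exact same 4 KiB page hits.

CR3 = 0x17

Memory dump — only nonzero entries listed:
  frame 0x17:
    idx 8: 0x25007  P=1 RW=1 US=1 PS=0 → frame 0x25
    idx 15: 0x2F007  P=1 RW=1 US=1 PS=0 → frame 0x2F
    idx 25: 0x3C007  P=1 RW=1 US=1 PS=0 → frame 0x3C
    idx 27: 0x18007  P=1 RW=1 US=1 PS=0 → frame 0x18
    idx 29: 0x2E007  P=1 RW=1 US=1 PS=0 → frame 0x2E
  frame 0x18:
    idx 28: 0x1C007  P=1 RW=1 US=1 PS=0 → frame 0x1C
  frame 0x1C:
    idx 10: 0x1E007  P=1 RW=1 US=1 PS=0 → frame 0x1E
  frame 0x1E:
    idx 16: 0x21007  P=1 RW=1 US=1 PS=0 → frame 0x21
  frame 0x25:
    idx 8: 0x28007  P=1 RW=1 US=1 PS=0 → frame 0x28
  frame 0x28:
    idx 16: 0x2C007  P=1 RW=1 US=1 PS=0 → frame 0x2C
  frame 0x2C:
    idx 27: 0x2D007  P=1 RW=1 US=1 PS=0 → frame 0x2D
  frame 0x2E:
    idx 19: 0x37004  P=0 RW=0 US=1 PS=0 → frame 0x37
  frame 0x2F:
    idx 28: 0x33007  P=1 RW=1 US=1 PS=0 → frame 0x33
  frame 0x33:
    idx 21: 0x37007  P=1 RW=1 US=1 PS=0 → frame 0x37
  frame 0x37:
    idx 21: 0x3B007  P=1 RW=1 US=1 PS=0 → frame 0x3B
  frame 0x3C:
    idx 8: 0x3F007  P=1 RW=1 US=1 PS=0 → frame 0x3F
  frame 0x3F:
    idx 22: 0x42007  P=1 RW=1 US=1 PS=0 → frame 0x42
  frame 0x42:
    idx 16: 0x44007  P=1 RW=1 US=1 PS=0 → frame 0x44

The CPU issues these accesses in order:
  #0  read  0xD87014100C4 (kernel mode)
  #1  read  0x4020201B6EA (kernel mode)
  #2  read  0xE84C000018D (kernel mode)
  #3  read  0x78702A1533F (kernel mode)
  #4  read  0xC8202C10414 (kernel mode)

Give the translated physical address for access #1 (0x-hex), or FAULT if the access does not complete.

Trace:
#0 VA=0xD87014100C4 (r,kernel):
  L0 @0x17[27] → 0x18007  P=1,RW=1,US=1,PS=0
  L1 @0x18[28] → 0x1C007  P=1,RW=1,US=1,PS=0
  L2 @0x1C[10] → 0x1E007  P=1,RW=1,US=1,PS=0
  L3 @0x1E[16] → 0x21007  P=1,RW=1,US=1,PS=0
  ✓ 0x210C4  — 4 lookups
#1 VA=0x4020201B6EA (r,kernel):
  L0 @0x17[8] → 0x25007  P=1,RW=1,US=1,PS=0
  L1 @0x25[8] → 0x28007  P=1,RW=1,US=1,PS=0
  L2 @0x28[16] → 0x2C007  P=1,RW=1,US=1,PS=0
  L3 @0x2C[27] → 0x2D007  P=1,RW=1,US=1,PS=0
  ✓ 0x2D6EA  — 4 lookups
#2 VA=0xE84C000018D (r,kernel):
  L0 @0x17[29] → 0x2E007  P=1,RW=1,US=1,PS=0
  L1 @0x2E[19] → 0x37004  P=0,RW=0,US=1,PS=0
  ⇒ fault: PAGE_NOT_PRESENT  — 2 lookups
#3 VA=0x78702A1533F (r,kernel):
  L0 @0x17[15] → 0x2F007  P=1,RW=1,US=1,PS=0
  L1 @0x2F[28] → 0x33007  P=1,RW=1,US=1,PS=0
  L2 @0x33[21] → 0x37007  P=1,RW=1,US=1,PS=0
  L3 @0x37[21] → 0x3B007  P=1,RW=1,US=1,PS=0
  ✓ 0x3B33F  — 4 lookups
#4 VA=0xC8202C10414 (r,kernel):
  L0 @0x17[25] → 0x3C007  P=1,RW=1,US=1,PS=0
  L1 @0x3C[8] → 0x3F007  P=1,RW=1,US=1,PS=0
  L2 @0x3F[22] → 0x42007  P=1,RW=1,US=1,PS=0
  L3 @0x42[16] → 0x44007  P=1,RW=1,US=1,PS=0
  ✓ 0x44414  — 4 lookups

Access #1 PA: 0x2D6EA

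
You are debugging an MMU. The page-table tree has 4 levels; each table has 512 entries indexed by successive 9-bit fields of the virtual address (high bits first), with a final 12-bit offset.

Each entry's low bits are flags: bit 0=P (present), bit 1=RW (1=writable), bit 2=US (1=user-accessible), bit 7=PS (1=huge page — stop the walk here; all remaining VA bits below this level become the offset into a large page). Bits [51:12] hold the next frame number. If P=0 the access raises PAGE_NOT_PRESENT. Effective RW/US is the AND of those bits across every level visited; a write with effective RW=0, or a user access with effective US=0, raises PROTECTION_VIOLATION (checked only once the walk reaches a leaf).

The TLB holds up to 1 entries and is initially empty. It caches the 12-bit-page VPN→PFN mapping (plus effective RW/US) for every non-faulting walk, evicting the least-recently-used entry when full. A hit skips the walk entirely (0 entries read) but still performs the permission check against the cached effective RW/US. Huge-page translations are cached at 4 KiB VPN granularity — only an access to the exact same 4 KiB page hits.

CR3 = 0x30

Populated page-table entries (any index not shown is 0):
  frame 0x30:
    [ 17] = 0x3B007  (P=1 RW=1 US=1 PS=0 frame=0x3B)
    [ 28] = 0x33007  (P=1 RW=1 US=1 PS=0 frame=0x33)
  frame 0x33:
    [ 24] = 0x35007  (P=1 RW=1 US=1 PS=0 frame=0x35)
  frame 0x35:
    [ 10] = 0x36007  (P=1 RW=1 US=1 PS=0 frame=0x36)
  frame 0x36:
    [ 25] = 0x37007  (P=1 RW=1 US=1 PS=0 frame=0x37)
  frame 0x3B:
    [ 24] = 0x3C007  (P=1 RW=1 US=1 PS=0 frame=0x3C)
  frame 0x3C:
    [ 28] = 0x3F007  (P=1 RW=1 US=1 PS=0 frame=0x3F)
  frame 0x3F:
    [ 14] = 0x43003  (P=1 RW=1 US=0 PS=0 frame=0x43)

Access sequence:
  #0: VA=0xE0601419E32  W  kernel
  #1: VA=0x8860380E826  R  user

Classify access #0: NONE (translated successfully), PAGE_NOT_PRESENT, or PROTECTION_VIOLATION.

Per-access translation:
#0 VA=0xE0601419E32 (w,kernel):
  L0 @0x30[28] → 0x33007  P=1,RW=1,US=1,PS=0
  L1 @0x33[24] → 0x35007  P=1,RW=1,US=1,PS=0
  L2 @0x35[10] → 0x36007  P=1,RW=1,US=1,PS=0
  L3 @0x36[25] → 0x37007  P=1,RW=1,US=1,PS=0
  → PA=0x37E32  (4 entries read)
#1 VA=0x8860380E826 (r,user):
  L0 @0x30[17] → 0x3B007  P=1,RW=1,US=1,PS=0
  L1 @0x3B[24] → 0x3C007  P=1,RW=1,US=1,PS=0
  L2 @0x3C[28] → 0x3F007  P=1,RW=1,US=1,PS=0
  L3 @0x3F[14] → 0x43003  P=1,RW=1,US=0,PS=0
  ✗ PROTECTION_VIOLATION  [4 reads]

Access #0 fault: NONE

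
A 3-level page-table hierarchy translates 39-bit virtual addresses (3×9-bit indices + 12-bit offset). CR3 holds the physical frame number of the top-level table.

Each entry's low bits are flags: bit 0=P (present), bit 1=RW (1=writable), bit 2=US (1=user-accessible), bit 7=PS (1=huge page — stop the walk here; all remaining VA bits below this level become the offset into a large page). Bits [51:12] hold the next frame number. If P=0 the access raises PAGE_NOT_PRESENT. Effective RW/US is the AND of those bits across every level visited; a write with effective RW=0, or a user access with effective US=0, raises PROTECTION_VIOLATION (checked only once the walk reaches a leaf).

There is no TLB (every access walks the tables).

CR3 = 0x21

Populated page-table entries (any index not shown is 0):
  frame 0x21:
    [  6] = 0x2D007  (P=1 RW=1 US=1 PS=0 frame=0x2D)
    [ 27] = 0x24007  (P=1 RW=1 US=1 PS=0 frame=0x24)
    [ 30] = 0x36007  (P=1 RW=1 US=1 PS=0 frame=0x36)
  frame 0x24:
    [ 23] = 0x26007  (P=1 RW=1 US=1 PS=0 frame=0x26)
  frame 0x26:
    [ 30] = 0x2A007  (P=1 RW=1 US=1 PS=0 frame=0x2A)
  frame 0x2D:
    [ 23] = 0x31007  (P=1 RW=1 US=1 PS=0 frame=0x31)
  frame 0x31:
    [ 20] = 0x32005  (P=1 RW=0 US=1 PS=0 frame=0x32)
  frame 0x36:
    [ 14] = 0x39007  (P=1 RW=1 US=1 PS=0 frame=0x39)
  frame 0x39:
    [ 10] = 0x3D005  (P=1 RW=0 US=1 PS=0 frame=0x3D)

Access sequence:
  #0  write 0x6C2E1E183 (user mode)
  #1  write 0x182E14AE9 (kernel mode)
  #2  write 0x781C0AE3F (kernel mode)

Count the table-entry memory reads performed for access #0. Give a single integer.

Walk each access:
#0 VA=0x6C2E1E183 (w,user):
  [0] read 0x21 idx=27: raw=0x24007 flags P=1 W=1 U=1 S=0
  [1] read 0x24 idx=23: raw=0x26007 flags P=1 W=1 U=1 S=0
  [2] read 0x26 idx=30: raw=0x2A007 flags P=1 W=1 U=1 S=0
  → PA=0x2A183  (3 entries read)
#1 VA=0x182E14AE9 (w,kernel):
  [0] read 0x21 idx=6: raw=0x2D007 flags P=1 W=1 U=1 S=0
  [1] read 0x2D idx=23: raw=0x31007 flags P=1 W=1 U=1 S=0
  [2] read 0x31 idx=20: raw=0x32005 flags P=1 W=0 U=1 S=0
  ⇒ fault: PROTECTION_VIOLATION  — 3 lookups
#2 VA=0x781C0AE3F (w,kernel):
  [0] read 0x21 idx=30: raw=0x36007 flags P=1 W=1 U=1 S=0
  [1] read 0x36 idx=14: raw=0x39007 flags P=1 W=1 U=1 S=0
  [2] read 0x39 idx=10: raw=0x3D005 flags P=1 W=0 U=1 S=0
  ⇒ fault: PROTECTION_VIOLATION  — 3 lookups

Entries read for #0: 3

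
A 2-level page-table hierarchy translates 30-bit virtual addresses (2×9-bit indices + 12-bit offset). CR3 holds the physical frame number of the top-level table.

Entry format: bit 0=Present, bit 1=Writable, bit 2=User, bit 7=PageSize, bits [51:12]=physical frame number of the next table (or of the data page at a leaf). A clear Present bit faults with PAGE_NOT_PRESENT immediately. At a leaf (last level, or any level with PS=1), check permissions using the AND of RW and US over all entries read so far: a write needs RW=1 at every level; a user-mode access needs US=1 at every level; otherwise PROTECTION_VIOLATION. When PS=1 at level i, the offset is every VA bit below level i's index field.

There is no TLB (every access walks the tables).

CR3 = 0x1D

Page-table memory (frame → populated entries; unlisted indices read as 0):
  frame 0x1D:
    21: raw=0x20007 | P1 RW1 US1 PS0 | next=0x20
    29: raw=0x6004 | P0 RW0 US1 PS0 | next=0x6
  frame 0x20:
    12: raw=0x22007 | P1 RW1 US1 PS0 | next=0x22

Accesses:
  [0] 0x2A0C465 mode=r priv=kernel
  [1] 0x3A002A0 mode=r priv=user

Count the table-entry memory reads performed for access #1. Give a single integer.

Trace:
#0 VA=0x2A0C465 (r,kernel):
  [0] read 0x1D idx=21: raw=0x20007 flags P=1 W=1 U=1 S=0
  [1] read 0x20 idx=12: raw=0x22007 flags P=1 W=1 U=1 S=0
  ⇒ phys 0x22465  [2 reads]
#1 VA=0x3A002A0 (r,user):
  [0] read 0x1D idx=29: raw=0x6004 flags P=0 W=0 U=1 S=0
  → PAGE_NOT_PRESENT  (1 entries read)

Entries read for #1: 1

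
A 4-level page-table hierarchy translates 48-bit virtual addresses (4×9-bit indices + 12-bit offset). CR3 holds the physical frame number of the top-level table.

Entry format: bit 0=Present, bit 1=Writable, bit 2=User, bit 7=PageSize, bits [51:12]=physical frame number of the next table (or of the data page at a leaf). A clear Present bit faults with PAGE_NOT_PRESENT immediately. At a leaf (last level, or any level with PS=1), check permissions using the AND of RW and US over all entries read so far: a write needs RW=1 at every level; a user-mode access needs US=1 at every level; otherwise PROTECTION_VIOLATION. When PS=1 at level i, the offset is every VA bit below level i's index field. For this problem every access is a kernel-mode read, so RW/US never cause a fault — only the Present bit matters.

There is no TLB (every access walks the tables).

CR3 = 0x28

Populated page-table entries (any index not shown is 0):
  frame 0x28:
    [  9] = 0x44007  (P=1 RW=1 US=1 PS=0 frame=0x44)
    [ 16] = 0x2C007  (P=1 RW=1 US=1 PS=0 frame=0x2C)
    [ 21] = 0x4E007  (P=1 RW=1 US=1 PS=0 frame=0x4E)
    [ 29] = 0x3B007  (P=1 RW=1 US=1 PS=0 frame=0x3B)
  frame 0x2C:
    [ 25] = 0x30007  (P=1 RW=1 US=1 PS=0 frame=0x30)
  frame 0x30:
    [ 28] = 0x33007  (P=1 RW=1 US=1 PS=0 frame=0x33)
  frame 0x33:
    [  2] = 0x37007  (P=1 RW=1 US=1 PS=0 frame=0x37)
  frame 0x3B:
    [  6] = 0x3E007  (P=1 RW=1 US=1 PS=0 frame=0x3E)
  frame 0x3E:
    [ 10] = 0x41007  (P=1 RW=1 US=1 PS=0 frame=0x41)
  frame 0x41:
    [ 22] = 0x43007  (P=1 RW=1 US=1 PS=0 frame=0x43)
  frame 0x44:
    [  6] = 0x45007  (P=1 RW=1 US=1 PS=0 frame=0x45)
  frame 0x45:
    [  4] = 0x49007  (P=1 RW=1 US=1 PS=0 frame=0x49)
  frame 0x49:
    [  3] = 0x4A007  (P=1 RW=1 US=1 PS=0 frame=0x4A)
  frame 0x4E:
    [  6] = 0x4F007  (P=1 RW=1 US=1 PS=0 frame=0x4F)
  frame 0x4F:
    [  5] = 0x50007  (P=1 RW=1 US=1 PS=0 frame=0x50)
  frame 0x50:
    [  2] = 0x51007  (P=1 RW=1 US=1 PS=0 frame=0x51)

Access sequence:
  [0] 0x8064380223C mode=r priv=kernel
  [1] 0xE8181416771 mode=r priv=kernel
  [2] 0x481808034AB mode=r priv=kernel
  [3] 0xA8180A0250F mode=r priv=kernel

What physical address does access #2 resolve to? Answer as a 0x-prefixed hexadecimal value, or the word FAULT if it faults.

Per-access translation:
#0 VA=0x8064380223C (r,kernel):
  lvl0: tbl 0x28, slot 16 ⇒ 0x2C007 (P1/RW1/US1/PS0)
  lvl1: tbl 0x2C, slot 25 ⇒ 0x30007 (P1/RW1/US1/PS0)
  lvl2: tbl 0x30, slot 28 ⇒ 0x33007 (P1/RW1/US1/PS0)
  lvl3: tbl 0x33, slot 2 ⇒ 0x37007 (P1/RW1/US1/PS0)
  → PA=0x3723C  (4 entries read)
#1 VA=0xE8181416771 (r,kernel):
  lvl0: tbl 0x28, slot 29 ⇒ 0x3B007 (P1/RW1/US1/PS0)
  lvl1: tbl 0x3B, slot 6 ⇒ 0x3E007 (P1/RW1/US1/PS0)
  lvl2: tbl 0x3E, slot 10 ⇒ 0x41007 (P1/RW1/US1/PS0)
  lvl3: tbl 0x41, slot 22 ⇒ 0x43007 (P1/RW1/US1/PS0)
  → PA=0x43771  (4 entries read)
#2 VA=0x481808034AB (r,kernel):
  lvl0: tbl 0x28, slot 9 ⇒ 0x44007 (P1/RW1/US1/PS0)
  lvl1: tbl 0x44, slot 6 ⇒ 0x45007 (P1/RW1/US1/PS0)
  lvl2: tbl 0x45, slot 4 ⇒ 0x49007 (P1/RW1/US1/PS0)
  lvl3: tbl 0x49, slot 3 ⇒ 0x4A007 (P1/RW1/US1/PS0)
  → PA=0x4A4AB  (4 entries read)
#3 VA=0xA8180A0250F (r,kernel):
  lvl0: tbl 0x28, slot 21 ⇒ 0x4E007 (P1/RW1/US1/PS0)
  lvl1: tbl 0x4E, slot 6 ⇒ 0x4F007 (P1/RW1/US1/PS0)
  lvl2: tbl 0x4F, slot 5 ⇒ 0x50007 (P1/RW1/US1/PS0)
  lvl3: tbl 0x50, slot 2 ⇒ 0x51007 (P1/RW1/US1/PS0)
  → PA=0x5150F  (4 entries read)

Access #2 PA: 0x4A4AB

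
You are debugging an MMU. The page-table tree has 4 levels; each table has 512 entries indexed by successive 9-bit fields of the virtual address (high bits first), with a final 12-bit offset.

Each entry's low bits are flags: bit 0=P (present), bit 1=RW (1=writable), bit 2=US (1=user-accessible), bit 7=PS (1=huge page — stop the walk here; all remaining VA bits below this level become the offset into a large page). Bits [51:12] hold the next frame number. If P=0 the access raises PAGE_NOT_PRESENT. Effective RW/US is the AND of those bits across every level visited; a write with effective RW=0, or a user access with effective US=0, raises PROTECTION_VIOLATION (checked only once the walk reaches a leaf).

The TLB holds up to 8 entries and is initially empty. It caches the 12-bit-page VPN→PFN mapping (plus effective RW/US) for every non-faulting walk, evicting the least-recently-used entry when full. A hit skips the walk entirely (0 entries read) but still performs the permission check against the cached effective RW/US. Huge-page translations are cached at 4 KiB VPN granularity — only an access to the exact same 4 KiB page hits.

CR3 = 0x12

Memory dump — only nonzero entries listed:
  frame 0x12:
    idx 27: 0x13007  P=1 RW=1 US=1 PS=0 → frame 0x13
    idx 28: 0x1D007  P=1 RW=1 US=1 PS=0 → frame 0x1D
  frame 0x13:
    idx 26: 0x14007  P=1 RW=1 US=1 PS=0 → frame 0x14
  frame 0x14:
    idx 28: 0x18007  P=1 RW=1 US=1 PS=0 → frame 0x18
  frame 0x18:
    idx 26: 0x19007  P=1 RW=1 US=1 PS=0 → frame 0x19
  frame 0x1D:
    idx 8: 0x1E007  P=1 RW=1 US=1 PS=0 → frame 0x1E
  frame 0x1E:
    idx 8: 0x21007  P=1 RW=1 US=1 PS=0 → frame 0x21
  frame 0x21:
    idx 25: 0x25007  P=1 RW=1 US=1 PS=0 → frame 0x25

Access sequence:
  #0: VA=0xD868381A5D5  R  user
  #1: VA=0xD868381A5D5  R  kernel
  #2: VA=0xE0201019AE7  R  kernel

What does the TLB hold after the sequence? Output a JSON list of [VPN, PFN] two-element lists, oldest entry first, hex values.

Trace:
#0 VA=0xD868381A5D5 (r,user):
  lvl0: tbl 0x12, slot 27 ⇒ 0x13007 (P1/RW1/US1/PS0)
  lvl1: tbl 0x13, slot 26 ⇒ 0x14007 (P1/RW1/US1/PS0)
  lvl2: tbl 0x14, slot 28 ⇒ 0x18007 (P1/RW1/US1/PS0)
  lvl3: tbl 0x18, slot 26 ⇒ 0x19007 (P1/RW1/US1/PS0)
  ⇒ phys 0x195D5  [4 reads]
#1 VA=0xD868381A5D5 (r,kernel):
  TLB hit vpn=0xD868381A → PA=0x195D5
#2 VA=0xE0201019AE7 (r,kernel):
  lvl0: tbl 0x12, slot 28 ⇒ 0x1D007 (P1/RW1/US1/PS0)
  lvl1: tbl 0x1D, slot 8 ⇒ 0x1E007 (P1/RW1/US1/PS0)
  lvl2: tbl 0x1E, slot 8 ⇒ 0x21007 (P1/RW1/US1/PS0)
  lvl3: tbl 0x21, slot 25 ⇒ 0x25007 (P1/RW1/US1/PS0)
  ⇒ phys 0x25AE7  [4 reads]

TLB: [["0xD868381A", "0x19"], ["0xE0201019", "0x25"]]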